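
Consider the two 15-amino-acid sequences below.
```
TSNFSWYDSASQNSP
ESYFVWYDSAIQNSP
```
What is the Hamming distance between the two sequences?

4

Comparing position by position, 4 residues differ: 1 (T/E), 3 (N/Y), 5 (S/V), 11 (S/I).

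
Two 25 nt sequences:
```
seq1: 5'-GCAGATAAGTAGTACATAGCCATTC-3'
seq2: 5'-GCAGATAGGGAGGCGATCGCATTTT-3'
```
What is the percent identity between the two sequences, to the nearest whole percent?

64%

9 positions differ (8, 10, 13, 14, 15, 18, 21, 22, 25), so 16 of 25 match: 16/25 = 64%.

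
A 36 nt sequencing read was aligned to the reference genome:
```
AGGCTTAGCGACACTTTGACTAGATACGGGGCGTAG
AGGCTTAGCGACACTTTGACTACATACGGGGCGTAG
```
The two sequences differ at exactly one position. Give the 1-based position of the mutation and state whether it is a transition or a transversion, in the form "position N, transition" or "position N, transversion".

The sequences differ only at position 23: G→C (purine→pyrimidine), a transversion.

position 23, transversion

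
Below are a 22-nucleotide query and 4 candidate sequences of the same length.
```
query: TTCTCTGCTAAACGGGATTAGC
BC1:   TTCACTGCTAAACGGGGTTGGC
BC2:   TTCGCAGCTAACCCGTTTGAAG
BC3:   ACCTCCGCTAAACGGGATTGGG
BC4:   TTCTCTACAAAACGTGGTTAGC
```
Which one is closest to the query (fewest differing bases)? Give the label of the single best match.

Hamming distances to query — BC1: 3; BC2: 9; BC3: 5; BC4: 4.
Smallest is BC1 with 3 mismatches.

BC1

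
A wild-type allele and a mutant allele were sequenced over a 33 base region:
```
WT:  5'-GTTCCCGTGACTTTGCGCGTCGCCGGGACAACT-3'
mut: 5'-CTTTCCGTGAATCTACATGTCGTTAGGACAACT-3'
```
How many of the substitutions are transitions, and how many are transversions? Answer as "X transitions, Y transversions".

Transitions (purine↔purine or pyrimidine↔pyrimidine): 4 C→T, 13 T→C, 15 G→A, 17 G→A, 18 C→T, 23 C→T, 24 C→T, 25 G→A.
Transversions (purine↔pyrimidine): 1 G→C, 11 C→A.

8 transitions, 2 transversions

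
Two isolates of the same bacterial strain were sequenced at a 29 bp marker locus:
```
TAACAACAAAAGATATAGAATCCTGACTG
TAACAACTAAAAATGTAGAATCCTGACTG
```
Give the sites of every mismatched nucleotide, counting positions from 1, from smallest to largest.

8, 12, 15

Differences at site 8 (A→T), site 12 (G→A), site 15 (A→G).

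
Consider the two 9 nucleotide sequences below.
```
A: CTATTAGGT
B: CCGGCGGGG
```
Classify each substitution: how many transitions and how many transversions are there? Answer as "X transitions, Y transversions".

4 transitions, 2 transversions

Transitions (purine↔purine or pyrimidine↔pyrimidine): 2 T→C, 3 A→G, 5 T→C, 6 A→G.
Transversions (purine↔pyrimidine): 4 T→G, 9 T→G.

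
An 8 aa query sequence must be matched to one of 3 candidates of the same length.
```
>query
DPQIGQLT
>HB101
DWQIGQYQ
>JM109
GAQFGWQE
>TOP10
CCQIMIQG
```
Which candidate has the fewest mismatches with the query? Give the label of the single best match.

HB101 differs at 3 positions; JM109 differs at 6 positions; TOP10 differs at 6 positions. The closest is HB101.

HB101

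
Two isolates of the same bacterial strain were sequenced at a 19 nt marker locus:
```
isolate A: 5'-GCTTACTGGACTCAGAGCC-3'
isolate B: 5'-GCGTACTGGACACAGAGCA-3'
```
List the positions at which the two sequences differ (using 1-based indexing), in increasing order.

Differences at position 3 (T→G), position 12 (T→A), position 19 (C→A).

3, 12, 19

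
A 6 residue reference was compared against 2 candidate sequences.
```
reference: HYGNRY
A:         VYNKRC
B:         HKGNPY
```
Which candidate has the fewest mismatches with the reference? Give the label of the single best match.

A differs at 4 positions; B differs at 2 positions. The closest is B.

B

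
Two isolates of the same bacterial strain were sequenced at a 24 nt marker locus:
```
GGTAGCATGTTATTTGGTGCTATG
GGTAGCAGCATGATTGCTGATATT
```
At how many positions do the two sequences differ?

The sequences differ at positions 8, 9, 10, 12, 13, 17, 20, 24 (1-based) — 8 in total.

8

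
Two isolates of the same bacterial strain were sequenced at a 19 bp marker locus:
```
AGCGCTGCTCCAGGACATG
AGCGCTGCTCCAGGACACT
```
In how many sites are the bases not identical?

Mismatches (1-based): site 18: T→C; site 19: G→T.

2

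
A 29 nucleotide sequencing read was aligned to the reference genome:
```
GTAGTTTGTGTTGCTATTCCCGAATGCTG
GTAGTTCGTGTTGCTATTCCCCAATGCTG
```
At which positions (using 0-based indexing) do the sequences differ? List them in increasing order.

6, 21

Scanning 0-based: 6: T/C; 21: G/C.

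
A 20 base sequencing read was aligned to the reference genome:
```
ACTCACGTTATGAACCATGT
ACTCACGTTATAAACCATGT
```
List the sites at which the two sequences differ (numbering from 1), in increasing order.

12

Scanning 1-based: 12: G/A.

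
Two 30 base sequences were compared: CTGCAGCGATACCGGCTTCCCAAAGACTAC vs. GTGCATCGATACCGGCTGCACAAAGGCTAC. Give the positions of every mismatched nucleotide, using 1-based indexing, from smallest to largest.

1, 6, 18, 20, 26

Scanning 1-based: 1: C/G; 6: G/T; 18: T/G; 20: C/A; 26: A/G.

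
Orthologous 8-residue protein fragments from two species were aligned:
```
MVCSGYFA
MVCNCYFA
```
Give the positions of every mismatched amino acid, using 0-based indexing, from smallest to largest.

3, 4

Differences at position 3 (S→N), position 4 (G→C).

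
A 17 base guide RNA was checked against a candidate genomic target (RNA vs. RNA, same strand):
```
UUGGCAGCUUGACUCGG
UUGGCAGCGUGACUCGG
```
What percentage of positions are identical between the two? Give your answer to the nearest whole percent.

1 position differs (9), so 16 of 17 match: 16/17 = 94.12%.

94%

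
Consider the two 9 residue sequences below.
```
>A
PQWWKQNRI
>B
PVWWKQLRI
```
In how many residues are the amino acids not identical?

2

Mismatches (1-based): residue 2: Q→V; residue 7: N→L.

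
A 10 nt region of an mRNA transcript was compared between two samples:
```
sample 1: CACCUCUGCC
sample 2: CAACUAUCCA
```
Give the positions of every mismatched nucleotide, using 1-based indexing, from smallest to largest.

Differences at position 3 (C→A), position 6 (C→A), position 8 (G→C), position 10 (C→A).

3, 6, 8, 10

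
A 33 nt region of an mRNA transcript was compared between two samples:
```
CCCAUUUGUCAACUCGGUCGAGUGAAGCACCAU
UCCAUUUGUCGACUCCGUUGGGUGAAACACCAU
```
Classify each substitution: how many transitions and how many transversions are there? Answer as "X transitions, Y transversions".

Transitions (purine↔purine or pyrimidine↔pyrimidine): 1 C→U, 11 A→G, 19 C→U, 21 A→G, 27 G→A.
Transversions (purine↔pyrimidine): 16 G→C.

5 transitions, 1 transversion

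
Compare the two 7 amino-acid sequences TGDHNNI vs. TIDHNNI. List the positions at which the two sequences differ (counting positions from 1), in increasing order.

2

Scanning 1-based: 2: G/I.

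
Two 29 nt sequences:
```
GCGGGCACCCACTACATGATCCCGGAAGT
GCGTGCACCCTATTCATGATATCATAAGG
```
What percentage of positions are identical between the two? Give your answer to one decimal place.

9 positions differ (4, 11, 12, 14, 21, 22, 24, 25, 29), so 20 of 29 match: 20/29 = 68.97%.

69.0%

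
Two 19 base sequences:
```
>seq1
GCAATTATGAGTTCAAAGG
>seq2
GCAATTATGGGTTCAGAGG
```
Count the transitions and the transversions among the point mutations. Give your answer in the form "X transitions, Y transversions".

2 transitions, 0 transversions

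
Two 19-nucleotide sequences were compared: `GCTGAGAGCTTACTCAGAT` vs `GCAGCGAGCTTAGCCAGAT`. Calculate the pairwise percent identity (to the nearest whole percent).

4 positions differ (3, 5, 13, 14), so 15 of 19 match: 15/19 = 78.95%.

79%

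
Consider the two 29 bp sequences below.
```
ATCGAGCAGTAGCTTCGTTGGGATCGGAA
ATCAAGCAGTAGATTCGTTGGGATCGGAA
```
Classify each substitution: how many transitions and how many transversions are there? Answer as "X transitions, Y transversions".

Mismatches (1-based):
position 4: G→A (purine→purine, transition)
position 13: C→A (pyrimidine→purine, transversion)

1 transition, 1 transversion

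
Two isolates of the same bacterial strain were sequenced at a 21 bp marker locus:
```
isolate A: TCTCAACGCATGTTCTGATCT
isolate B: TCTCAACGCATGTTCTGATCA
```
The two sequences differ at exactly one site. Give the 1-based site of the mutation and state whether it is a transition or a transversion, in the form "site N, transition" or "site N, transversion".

site 21, transversion

Site 21 changes T→A. T is a pyrimidine and A is a purine, so this is a transversion.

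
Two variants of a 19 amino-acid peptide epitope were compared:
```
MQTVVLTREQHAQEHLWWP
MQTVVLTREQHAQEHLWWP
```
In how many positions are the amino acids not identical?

The two sequences are identical at every position.

0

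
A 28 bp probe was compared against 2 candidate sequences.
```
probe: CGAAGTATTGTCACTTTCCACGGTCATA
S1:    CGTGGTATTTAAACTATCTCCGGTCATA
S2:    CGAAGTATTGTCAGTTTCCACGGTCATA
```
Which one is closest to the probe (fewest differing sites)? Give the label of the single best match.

S2

Hamming distances to probe — S1: 8; S2: 1.
Smallest is S2 with 1 mismatch.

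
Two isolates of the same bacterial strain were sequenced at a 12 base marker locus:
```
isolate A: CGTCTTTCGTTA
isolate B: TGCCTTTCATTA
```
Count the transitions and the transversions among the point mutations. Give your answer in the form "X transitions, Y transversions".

3 transitions, 0 transversions

Mismatches (1-based):
position 1: C→T (pyrimidine→pyrimidine, transition)
position 3: T→C (pyrimidine→pyrimidine, transition)
position 9: G→A (purine→purine, transition)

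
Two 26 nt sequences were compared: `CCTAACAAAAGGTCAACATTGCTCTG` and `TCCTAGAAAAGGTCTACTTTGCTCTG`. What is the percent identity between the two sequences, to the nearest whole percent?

6 positions differ (1, 3, 4, 6, 15, 18), so 20 of 26 match: 20/26 = 76.92%.

77%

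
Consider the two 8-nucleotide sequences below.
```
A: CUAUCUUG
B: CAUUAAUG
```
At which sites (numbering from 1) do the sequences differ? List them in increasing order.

Differences at site 2 (U→A), site 3 (A→U), site 5 (C→A), site 6 (U→A).

2, 3, 5, 6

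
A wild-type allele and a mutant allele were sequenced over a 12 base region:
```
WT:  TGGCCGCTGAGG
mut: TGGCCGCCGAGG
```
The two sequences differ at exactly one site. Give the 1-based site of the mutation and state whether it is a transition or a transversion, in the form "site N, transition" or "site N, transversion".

Site 8 changes T→C. T is a pyrimidine and C is a pyrimidine, so this is a transition.

site 8, transition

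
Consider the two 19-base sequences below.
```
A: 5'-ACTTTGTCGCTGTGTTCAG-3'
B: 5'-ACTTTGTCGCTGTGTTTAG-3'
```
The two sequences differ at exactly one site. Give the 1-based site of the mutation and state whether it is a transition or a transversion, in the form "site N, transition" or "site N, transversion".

site 17, transition

Site 17 changes C→T. C is a pyrimidine and T is a pyrimidine, so this is a transition.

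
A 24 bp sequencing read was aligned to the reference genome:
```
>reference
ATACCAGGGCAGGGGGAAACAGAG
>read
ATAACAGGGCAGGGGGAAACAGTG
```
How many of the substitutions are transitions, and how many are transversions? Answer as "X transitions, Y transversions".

Transitions (purine↔purine or pyrimidine↔pyrimidine): none.
Transversions (purine↔pyrimidine): 4 C→A, 23 A→T.

0 transitions, 2 transversions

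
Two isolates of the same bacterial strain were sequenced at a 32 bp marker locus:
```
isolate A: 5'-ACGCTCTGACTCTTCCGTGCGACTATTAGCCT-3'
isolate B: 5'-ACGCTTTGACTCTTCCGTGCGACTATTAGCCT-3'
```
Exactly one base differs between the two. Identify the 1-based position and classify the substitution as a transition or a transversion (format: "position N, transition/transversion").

position 6, transition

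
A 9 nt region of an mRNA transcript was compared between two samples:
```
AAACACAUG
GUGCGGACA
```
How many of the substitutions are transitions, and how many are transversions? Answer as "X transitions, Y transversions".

5 transitions, 2 transversions

Transitions (purine↔purine or pyrimidine↔pyrimidine): 1 A→G, 3 A→G, 5 A→G, 8 U→C, 9 G→A.
Transversions (purine↔pyrimidine): 2 A→U, 6 C→G.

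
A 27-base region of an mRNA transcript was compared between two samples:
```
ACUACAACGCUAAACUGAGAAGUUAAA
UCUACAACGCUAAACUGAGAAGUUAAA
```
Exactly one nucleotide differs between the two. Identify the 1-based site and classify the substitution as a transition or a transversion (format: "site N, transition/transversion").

site 1, transversion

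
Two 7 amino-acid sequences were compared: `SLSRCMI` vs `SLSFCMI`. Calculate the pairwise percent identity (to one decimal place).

85.7%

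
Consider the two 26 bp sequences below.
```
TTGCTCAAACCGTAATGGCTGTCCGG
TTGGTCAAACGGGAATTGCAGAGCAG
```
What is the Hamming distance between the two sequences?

8

The sequences differ at bases 4, 11, 13, 17, 20, 22, 23, 25 (1-based) — 8 in total.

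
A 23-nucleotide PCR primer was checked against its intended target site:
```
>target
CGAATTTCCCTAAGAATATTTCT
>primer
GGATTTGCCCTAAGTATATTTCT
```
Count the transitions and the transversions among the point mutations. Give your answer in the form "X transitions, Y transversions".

0 transitions, 4 transversions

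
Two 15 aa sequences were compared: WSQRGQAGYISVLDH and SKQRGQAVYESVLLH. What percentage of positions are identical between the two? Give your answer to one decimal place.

66.7%

Mismatches at positions 1, 2, 8, 10, 14 (1-based): 5 of 15.
Identical positions: 10/15 = 66.67% → 66.7%.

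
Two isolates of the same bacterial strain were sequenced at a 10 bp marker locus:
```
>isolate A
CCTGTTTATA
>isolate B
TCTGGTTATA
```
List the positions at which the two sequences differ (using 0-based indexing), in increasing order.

Scanning 0-based: 0: C/T; 4: T/G.

0, 4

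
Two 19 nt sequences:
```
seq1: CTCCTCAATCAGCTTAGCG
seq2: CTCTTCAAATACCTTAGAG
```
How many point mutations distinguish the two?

5

The sequences differ at bases 4, 9, 10, 12, 18 (1-based) — 5 in total.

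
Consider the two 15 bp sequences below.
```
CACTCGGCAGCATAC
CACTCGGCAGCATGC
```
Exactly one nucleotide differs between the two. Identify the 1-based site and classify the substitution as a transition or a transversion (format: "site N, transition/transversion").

site 14, transition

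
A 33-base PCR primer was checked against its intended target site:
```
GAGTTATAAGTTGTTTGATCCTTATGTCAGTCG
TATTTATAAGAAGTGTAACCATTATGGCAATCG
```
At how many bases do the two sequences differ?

Comparing position by position, 10 bases differ: 1 (G/T), 3 (G/T), 11 (T/A), 12 (T/A), 15 (T/G), 17 (G/A), 19 (T/C), 21 (C/A), 27 (T/G), 30 (G/A).

10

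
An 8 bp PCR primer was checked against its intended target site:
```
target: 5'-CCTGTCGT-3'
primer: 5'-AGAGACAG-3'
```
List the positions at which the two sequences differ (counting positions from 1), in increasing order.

1, 2, 3, 5, 7, 8

Scanning 1-based: 1: C/A; 2: C/G; 3: T/A; 5: T/A; 7: G/A; 8: T/G.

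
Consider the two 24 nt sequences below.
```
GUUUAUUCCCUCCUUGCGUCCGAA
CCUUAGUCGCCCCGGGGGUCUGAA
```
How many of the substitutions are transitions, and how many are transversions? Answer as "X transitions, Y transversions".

3 transitions, 6 transversions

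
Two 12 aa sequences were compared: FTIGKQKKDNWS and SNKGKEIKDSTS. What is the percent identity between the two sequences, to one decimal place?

7 positions differ (1, 2, 3, 6, 7, 10, 11), so 5 of 12 match: 5/12 = 41.67%.

41.7%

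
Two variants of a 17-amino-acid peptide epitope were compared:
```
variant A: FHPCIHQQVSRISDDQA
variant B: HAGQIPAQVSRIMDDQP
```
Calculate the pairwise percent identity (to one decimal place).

8 positions differ (1, 2, 3, 4, 6, 7, 13, 17), so 9 of 17 match: 9/17 = 52.94%.

52.9%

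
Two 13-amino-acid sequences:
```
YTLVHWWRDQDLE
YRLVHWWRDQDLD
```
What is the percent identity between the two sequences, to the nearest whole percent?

Mismatches at positions 2, 13 (1-based): 2 of 13.
Identical positions: 11/13 = 84.62% → 85%.

85%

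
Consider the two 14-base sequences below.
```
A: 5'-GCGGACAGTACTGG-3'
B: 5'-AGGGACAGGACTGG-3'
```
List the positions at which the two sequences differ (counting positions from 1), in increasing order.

Scanning 1-based: 1: G/A; 2: C/G; 9: T/G.

1, 2, 9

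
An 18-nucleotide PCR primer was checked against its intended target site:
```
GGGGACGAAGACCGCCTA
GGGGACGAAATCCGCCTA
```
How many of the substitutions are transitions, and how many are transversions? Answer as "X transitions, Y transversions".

Mismatches (1-based):
site 10: G→A (purine→purine, transition)
site 11: A→T (purine→pyrimidine, transversion)

1 transition, 1 transversion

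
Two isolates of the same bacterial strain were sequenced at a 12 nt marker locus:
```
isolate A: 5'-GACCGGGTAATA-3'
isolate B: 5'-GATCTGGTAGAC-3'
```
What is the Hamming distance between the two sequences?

5

The sequences differ at bases 3, 5, 10, 11, 12 (1-based) — 5 in total.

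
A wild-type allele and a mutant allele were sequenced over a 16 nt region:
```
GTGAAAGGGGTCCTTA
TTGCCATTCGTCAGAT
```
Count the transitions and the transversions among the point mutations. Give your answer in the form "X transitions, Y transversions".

0 transitions, 10 transversions

Mismatches (1-based):
site 1: G→T (purine→pyrimidine, transversion)
site 4: A→C (purine→pyrimidine, transversion)
site 5: A→C (purine→pyrimidine, transversion)
site 7: G→T (purine→pyrimidine, transversion)
site 8: G→T (purine→pyrimidine, transversion)
site 9: G→C (purine→pyrimidine, transversion)
site 13: C→A (pyrimidine→purine, transversion)
site 14: T→G (pyrimidine→purine, transversion)
site 15: T→A (pyrimidine→purine, transversion)
site 16: A→T (purine→pyrimidine, transversion)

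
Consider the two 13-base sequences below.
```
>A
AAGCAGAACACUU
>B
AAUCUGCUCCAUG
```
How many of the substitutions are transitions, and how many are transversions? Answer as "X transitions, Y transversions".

0 transitions, 7 transversions

Mismatches (1-based):
base 3: G→U (purine→pyrimidine, transversion)
base 5: A→U (purine→pyrimidine, transversion)
base 7: A→C (purine→pyrimidine, transversion)
base 8: A→U (purine→pyrimidine, transversion)
base 10: A→C (purine→pyrimidine, transversion)
base 11: C→A (pyrimidine→purine, transversion)
base 13: U→G (pyrimidine→purine, transversion)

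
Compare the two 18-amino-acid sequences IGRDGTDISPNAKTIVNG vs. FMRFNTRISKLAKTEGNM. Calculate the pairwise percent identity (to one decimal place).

44.4%

10 positions differ (1, 2, 4, 5, 7, 10, 11, 15, 16, 18), so 8 of 18 match: 8/18 = 44.44%.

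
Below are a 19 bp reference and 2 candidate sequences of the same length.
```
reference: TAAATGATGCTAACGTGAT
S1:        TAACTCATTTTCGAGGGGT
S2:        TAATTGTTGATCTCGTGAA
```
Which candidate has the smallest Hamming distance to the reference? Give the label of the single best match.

S2

S1 differs at 9 sites; S2 differs at 6 sites. The closest is S2.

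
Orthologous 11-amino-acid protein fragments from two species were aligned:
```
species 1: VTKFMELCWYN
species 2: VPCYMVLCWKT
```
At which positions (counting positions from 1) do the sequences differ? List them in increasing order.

Scanning 1-based: 2: T/P; 3: K/C; 4: F/Y; 6: E/V; 10: Y/K; 11: N/T.

2, 3, 4, 6, 10, 11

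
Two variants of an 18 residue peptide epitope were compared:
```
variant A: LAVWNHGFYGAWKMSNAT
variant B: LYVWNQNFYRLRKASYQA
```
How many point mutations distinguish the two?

Comparing position by position, 10 positions differ: 2 (A/Y), 6 (H/Q), 7 (G/N), 10 (G/R), 11 (A/L), 12 (W/R), 14 (M/A), 16 (N/Y), 17 (A/Q), 18 (T/A).

10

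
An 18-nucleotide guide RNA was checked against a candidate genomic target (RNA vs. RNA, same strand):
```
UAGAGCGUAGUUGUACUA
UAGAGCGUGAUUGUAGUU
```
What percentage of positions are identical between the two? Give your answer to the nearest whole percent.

Mismatches at positions 9, 10, 16, 18 (1-based): 4 of 18.
Identical positions: 14/18 = 77.78% → 78%.

78%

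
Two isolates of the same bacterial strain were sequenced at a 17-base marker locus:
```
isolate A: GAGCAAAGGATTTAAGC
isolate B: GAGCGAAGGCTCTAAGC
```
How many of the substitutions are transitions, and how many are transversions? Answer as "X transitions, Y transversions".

Mismatches (1-based):
base 5: A→G (purine→purine, transition)
base 10: A→C (purine→pyrimidine, transversion)
base 12: T→C (pyrimidine→pyrimidine, transition)

2 transitions, 1 transversion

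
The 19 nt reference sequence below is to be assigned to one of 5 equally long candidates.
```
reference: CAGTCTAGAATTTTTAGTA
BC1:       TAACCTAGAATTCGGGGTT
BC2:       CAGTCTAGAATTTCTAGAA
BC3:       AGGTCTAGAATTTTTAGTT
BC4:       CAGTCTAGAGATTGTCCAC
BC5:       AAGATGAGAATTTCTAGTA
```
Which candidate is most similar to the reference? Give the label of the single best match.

BC2

Hamming distances to reference — BC1: 8; BC2: 2; BC3: 3; BC4: 7; BC5: 5.
Smallest is BC2 with 2 mismatches.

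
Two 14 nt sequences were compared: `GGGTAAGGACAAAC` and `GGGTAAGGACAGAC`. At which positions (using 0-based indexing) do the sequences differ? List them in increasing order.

11

Differences at position 11 (A→G).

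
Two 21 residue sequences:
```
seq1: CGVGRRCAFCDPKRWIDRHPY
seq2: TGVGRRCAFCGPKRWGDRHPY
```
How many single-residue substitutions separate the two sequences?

3

Mismatches (1-based): residue 1: C→T; residue 11: D→G; residue 16: I→G.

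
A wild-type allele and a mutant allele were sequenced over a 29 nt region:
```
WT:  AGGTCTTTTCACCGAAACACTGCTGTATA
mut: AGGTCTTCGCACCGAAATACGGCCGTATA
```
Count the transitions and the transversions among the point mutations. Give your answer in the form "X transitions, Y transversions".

Transitions (purine↔purine or pyrimidine↔pyrimidine): 8 T→C, 18 C→T, 24 T→C.
Transversions (purine↔pyrimidine): 9 T→G, 21 T→G.

3 transitions, 2 transversions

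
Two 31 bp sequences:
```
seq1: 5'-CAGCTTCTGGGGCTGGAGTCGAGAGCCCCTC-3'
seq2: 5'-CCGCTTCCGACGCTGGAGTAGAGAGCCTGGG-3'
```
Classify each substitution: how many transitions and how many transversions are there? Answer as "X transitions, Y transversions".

Mismatches (1-based):
site 2: A→C (purine→pyrimidine, transversion)
site 8: T→C (pyrimidine→pyrimidine, transition)
site 10: G→A (purine→purine, transition)
site 11: G→C (purine→pyrimidine, transversion)
site 20: C→A (pyrimidine→purine, transversion)
site 28: C→T (pyrimidine→pyrimidine, transition)
site 29: C→G (pyrimidine→purine, transversion)
site 30: T→G (pyrimidine→purine, transversion)
site 31: C→G (pyrimidine→purine, transversion)

3 transitions, 6 transversions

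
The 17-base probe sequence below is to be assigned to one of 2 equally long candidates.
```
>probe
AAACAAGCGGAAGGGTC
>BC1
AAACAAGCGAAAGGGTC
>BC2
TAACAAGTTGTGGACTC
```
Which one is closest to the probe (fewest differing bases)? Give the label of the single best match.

BC1

BC1 differs at 1 base; BC2 differs at 7 bases. The closest is BC1.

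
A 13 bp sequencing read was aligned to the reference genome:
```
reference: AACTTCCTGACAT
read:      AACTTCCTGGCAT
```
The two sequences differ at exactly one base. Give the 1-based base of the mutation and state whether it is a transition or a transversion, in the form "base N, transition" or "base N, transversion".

base 10, transition

The sequences differ only at base 10: A→G (purine→purine), a transition.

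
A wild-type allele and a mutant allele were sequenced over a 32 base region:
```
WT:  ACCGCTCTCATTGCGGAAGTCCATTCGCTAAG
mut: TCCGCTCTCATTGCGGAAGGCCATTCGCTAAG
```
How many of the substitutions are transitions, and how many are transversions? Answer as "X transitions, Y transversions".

0 transitions, 2 transversions

Mismatches (1-based):
position 1: A→T (purine→pyrimidine, transversion)
position 20: T→G (pyrimidine→purine, transversion)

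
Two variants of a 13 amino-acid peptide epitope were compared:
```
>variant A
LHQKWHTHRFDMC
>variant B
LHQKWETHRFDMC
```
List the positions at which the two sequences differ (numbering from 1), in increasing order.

Differences at position 6 (H→E).

6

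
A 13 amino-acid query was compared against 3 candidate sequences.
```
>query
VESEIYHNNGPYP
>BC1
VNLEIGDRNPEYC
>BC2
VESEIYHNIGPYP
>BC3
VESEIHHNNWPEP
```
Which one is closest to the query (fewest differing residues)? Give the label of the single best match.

BC2

BC1 differs at 8 residues; BC2 differs at 1 residue; BC3 differs at 3 residues. The closest is BC2.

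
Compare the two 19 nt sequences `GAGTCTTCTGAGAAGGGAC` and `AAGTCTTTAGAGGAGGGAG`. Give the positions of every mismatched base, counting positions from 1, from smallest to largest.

1, 8, 9, 13, 19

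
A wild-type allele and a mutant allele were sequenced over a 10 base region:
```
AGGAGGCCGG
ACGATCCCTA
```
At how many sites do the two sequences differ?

The sequences differ at sites 2, 5, 6, 9, 10 (1-based) — 5 in total.

5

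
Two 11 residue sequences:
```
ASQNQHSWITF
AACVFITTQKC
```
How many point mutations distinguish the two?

Comparing position by position, 10 residues differ: 2 (S/A), 3 (Q/C), 4 (N/V), 5 (Q/F), 6 (H/I), 7 (S/T), 8 (W/T), 9 (I/Q), 10 (T/K), 11 (F/C).

10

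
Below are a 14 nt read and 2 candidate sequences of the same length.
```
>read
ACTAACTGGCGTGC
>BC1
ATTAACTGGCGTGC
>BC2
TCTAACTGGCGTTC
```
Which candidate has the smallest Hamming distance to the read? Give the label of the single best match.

BC1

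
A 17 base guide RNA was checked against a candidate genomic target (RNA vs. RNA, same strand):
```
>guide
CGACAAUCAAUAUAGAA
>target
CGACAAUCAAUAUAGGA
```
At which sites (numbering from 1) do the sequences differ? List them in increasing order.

Scanning 1-based: 16: A/G.

16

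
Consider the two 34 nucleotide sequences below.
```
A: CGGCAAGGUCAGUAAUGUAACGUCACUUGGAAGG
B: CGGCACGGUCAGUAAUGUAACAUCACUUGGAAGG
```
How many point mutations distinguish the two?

2

The sequences differ at bases 6, 22 (1-based) — 2 in total.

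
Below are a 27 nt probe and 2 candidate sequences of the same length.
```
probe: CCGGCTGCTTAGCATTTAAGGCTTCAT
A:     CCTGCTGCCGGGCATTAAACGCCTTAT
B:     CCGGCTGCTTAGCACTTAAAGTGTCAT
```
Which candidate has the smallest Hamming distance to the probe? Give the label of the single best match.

B

A differs at 8 bases; B differs at 4 bases. The closest is B.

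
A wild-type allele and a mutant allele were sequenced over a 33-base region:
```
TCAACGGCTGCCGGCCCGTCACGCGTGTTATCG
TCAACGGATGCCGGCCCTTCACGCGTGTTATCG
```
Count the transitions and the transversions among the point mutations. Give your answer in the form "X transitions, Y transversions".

0 transitions, 2 transversions

Transitions (purine↔purine or pyrimidine↔pyrimidine): none.
Transversions (purine↔pyrimidine): 8 C→A, 18 G→T.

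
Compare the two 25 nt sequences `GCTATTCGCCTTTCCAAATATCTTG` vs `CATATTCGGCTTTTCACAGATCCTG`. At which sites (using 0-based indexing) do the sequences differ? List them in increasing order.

Scanning 0-based: 0: G/C; 1: C/A; 8: C/G; 13: C/T; 16: A/C; 18: T/G; 22: T/C.

0, 1, 8, 13, 16, 18, 22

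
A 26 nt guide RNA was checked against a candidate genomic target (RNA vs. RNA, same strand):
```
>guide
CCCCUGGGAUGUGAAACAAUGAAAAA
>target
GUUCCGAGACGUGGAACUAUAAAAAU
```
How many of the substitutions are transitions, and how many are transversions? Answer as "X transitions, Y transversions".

7 transitions, 3 transversions

Mismatches (1-based):
base 1: C→G (pyrimidine→purine, transversion)
base 2: C→U (pyrimidine→pyrimidine, transition)
base 3: C→U (pyrimidine→pyrimidine, transition)
base 5: U→C (pyrimidine→pyrimidine, transition)
base 7: G→A (purine→purine, transition)
base 10: U→C (pyrimidine→pyrimidine, transition)
base 14: A→G (purine→purine, transition)
base 18: A→U (purine→pyrimidine, transversion)
base 21: G→A (purine→purine, transition)
base 26: A→U (purine→pyrimidine, transversion)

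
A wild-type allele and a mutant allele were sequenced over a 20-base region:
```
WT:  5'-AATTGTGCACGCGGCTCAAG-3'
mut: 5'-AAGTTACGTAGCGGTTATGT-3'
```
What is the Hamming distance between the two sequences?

Comparing position by position, 12 bases differ: 3 (T/G), 5 (G/T), 6 (T/A), 7 (G/C), 8 (C/G), 9 (A/T), 10 (C/A), 15 (C/T), 17 (C/A), 18 (A/T), 19 (A/G), 20 (G/T).

12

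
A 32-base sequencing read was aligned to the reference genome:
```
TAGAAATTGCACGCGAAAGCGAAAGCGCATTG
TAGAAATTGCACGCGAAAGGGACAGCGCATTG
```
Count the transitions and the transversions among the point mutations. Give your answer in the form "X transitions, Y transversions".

Transitions (purine↔purine or pyrimidine↔pyrimidine): none.
Transversions (purine↔pyrimidine): 20 C→G, 23 A→C.

0 transitions, 2 transversions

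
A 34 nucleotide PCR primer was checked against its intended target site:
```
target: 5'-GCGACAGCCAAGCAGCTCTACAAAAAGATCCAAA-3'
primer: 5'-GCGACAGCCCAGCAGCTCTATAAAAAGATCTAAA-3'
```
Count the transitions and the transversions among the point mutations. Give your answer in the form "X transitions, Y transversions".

Transitions (purine↔purine or pyrimidine↔pyrimidine): 21 C→T, 31 C→T.
Transversions (purine↔pyrimidine): 10 A→C.

2 transitions, 1 transversion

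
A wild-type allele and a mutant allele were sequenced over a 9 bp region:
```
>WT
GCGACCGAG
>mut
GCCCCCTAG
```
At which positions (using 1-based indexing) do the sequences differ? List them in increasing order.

Scanning 1-based: 3: G/C; 4: A/C; 7: G/T.

3, 4, 7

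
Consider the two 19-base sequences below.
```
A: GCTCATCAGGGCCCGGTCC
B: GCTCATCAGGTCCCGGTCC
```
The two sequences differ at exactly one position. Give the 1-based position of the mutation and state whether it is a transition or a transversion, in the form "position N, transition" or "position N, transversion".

The sequences differ only at position 11: G→T (purine→pyrimidine), a transversion.

position 11, transversion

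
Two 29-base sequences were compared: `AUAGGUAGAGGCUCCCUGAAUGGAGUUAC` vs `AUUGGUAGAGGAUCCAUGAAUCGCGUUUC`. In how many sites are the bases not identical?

The sequences differ at sites 3, 12, 16, 22, 24, 28 (1-based) — 6 in total.

6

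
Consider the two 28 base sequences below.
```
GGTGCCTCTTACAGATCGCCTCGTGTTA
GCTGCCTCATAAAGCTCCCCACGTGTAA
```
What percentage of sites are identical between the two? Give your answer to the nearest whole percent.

75%

Mismatches at positions 2, 9, 12, 15, 18, 21, 27 (1-based): 7 of 28.
Identical positions: 21/28 = 75% → 75%.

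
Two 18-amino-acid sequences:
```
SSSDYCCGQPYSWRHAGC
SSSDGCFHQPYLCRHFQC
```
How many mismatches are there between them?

7

Mismatches (1-based): residue 5: Y→G; residue 7: C→F; residue 8: G→H; residue 12: S→L; residue 13: W→C; residue 16: A→F; residue 17: G→Q.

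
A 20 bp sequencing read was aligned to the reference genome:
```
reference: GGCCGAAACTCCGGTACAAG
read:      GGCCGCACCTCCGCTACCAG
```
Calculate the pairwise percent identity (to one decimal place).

80.0%

4 positions differ (6, 8, 14, 18), so 16 of 20 match: 16/20 = 80%.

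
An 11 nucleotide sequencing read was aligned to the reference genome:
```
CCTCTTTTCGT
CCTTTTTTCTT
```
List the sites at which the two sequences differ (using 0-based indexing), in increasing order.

Differences at site 3 (C→T), site 9 (G→T).

3, 9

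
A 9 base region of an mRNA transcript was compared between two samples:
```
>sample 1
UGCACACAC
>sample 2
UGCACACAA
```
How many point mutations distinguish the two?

1

Comparing position by position, 1 base differs: 9 (C/A).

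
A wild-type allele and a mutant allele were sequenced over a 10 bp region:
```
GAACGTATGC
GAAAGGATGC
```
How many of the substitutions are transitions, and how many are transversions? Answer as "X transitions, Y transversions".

Mismatches (1-based):
position 4: C→A (pyrimidine→purine, transversion)
position 6: T→G (pyrimidine→purine, transversion)

0 transitions, 2 transversions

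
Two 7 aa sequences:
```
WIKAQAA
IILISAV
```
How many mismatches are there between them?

5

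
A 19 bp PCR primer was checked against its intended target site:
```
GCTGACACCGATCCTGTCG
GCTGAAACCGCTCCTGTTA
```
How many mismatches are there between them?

4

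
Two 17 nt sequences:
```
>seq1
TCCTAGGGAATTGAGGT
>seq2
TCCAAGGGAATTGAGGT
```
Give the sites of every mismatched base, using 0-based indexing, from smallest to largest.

3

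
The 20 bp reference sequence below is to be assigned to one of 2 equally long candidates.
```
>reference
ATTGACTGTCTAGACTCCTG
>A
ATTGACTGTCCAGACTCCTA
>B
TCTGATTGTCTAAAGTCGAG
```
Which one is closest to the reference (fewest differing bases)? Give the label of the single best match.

A differs at 2 bases; B differs at 7 bases. The closest is A.

A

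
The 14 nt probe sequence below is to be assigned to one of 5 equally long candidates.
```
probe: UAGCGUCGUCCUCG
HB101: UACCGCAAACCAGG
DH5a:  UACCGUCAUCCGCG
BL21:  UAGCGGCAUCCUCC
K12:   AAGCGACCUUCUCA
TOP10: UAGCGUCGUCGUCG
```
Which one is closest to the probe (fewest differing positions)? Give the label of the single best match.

TOP10

Hamming distances to probe — HB101: 7; DH5a: 3; BL21: 3; K12: 5; TOP10: 1.
Smallest is TOP10 with 1 mismatch.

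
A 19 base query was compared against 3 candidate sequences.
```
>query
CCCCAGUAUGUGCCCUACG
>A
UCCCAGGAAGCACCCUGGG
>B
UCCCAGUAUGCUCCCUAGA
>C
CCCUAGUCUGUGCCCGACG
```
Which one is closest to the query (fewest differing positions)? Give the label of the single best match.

C

Hamming distances to query — A: 7; B: 5; C: 3.
Smallest is C with 3 mismatches.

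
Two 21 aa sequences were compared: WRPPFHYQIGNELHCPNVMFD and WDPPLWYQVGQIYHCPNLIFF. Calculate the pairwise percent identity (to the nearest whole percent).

Mismatches at positions 2, 5, 6, 9, 11, 12, 13, 18, 19, 21 (1-based): 10 of 21.
Identical positions: 11/21 = 52.38% → 52%.

52%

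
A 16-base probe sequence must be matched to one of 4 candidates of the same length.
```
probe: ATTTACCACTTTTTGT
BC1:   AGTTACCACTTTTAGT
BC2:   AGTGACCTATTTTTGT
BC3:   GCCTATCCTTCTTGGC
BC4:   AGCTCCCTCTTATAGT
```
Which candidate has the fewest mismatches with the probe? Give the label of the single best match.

Hamming distances to probe — BC1: 2; BC2: 4; BC3: 9; BC4: 6.
Smallest is BC1 with 2 mismatches.

BC1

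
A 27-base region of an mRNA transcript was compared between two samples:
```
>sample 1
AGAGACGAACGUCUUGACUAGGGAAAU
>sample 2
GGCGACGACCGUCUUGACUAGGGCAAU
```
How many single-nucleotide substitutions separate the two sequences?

4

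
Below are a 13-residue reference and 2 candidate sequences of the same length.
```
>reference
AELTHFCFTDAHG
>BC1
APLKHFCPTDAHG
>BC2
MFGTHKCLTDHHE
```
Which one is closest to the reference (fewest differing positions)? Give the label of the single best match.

Hamming distances to reference — BC1: 3; BC2: 7.
Smallest is BC1 with 3 mismatches.

BC1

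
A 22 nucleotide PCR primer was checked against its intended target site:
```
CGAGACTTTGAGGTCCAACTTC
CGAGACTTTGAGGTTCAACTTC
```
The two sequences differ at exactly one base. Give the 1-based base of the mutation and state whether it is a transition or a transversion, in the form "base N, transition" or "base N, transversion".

Base 15 changes C→T. C is a pyrimidine and T is a pyrimidine, so this is a transition.

base 15, transition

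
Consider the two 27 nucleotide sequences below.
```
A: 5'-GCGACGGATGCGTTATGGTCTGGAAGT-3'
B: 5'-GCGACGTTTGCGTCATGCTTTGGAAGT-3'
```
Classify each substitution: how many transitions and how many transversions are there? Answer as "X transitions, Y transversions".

2 transitions, 3 transversions

Transitions (purine↔purine or pyrimidine↔pyrimidine): 14 T→C, 20 C→T.
Transversions (purine↔pyrimidine): 7 G→T, 8 A→T, 18 G→C.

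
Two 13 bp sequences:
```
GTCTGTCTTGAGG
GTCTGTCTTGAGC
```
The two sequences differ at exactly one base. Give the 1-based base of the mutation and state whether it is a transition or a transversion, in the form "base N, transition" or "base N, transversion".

Base 13 changes G→C. G is a purine and C is a pyrimidine, so this is a transversion.

base 13, transversion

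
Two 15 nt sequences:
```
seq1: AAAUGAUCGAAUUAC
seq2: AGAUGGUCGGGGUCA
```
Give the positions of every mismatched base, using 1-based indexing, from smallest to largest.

Differences at position 2 (A→G), position 6 (A→G), position 10 (A→G), position 11 (A→G), position 12 (U→G), position 14 (A→C), position 15 (C→A).

2, 6, 10, 11, 12, 14, 15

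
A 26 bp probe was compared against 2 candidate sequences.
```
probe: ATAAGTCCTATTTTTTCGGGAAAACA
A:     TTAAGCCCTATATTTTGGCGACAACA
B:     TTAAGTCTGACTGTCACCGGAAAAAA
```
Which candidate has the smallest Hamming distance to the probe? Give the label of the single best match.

A

Hamming distances to probe — A: 6; B: 9.
Smallest is A with 6 mismatches.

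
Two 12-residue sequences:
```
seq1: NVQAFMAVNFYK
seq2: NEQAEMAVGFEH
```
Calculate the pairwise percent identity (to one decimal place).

5 positions differ (2, 5, 9, 11, 12), so 7 of 12 match: 7/12 = 58.33%.

58.3%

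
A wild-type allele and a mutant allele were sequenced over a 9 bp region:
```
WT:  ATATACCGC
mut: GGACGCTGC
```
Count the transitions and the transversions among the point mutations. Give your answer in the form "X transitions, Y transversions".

Mismatches (1-based):
base 1: A→G (purine→purine, transition)
base 2: T→G (pyrimidine→purine, transversion)
base 4: T→C (pyrimidine→pyrimidine, transition)
base 5: A→G (purine→purine, transition)
base 7: C→T (pyrimidine→pyrimidine, transition)

4 transitions, 1 transversion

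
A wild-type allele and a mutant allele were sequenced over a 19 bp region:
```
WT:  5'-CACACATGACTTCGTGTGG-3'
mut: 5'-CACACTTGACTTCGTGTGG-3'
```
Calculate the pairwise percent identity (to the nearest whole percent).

95%

Mismatch at position 6 (1-based): 1 of 19.
Identical positions: 18/19 = 94.74% → 95%.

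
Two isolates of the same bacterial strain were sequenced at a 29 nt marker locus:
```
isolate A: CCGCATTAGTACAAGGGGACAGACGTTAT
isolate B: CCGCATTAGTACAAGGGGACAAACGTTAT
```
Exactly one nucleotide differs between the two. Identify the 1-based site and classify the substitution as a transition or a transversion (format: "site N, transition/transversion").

site 22, transition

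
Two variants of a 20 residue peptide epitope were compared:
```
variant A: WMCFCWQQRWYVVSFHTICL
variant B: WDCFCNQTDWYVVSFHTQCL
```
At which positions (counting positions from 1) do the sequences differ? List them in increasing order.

2, 6, 8, 9, 18

Differences at position 2 (M→D), position 6 (W→N), position 8 (Q→T), position 9 (R→D), position 18 (I→Q).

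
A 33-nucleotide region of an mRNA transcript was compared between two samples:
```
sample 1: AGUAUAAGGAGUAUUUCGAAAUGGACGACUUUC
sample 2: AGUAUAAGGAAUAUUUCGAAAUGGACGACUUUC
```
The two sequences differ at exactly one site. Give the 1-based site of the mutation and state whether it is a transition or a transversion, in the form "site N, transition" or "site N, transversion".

Site 11 changes G→A. G is a purine and A is a purine, so this is a transition.

site 11, transition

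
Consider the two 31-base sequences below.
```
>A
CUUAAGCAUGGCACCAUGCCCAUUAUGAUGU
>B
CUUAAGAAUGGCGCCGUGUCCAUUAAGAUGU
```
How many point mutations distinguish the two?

Mismatches (1-based): position 7: C→A; position 13: A→G; position 16: A→G; position 19: C→U; position 26: U→A.

5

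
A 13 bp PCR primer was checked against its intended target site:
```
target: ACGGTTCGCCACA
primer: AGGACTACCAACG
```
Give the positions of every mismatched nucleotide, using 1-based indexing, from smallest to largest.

2, 4, 5, 7, 8, 10, 13

Scanning 1-based: 2: C/G; 4: G/A; 5: T/C; 7: C/A; 8: G/C; 10: C/A; 13: A/G.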